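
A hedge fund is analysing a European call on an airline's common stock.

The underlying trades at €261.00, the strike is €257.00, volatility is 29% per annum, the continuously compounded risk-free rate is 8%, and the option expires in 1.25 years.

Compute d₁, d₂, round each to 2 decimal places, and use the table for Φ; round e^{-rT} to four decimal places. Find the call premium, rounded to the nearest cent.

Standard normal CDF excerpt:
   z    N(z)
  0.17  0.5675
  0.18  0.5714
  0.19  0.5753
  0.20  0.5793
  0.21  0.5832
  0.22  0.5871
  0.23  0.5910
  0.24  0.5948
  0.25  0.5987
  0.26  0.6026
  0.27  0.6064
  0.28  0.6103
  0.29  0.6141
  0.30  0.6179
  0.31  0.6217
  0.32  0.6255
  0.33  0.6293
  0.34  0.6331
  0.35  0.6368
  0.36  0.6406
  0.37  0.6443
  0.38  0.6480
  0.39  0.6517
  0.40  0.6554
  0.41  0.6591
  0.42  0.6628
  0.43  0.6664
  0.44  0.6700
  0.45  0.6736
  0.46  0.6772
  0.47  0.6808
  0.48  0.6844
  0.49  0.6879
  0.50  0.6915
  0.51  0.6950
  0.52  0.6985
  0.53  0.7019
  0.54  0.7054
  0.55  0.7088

T = 1.25;  σ√T = 0.3242
d₁ = [ln(261/257) + (0.08 + ½·0.29²)·1.25] / (σ√T) = (0.0154 + 0.1526) / 0.3242 = 0.5182 ⇒ 0.52
d₂ = 0.5182 − 0.3242 = 0.1939 ⇒ 0.19
e^(−rT) = e^(−0.08·1.25) = 0.9048
N(d₁) = N(0.52) = 0.6985;  N(d₂) = N(0.19) = 0.5753
C = 261·0.6985 − 257·0.9048·0.5753 = 182.3085 − 133.7766 = 48.5319

€48.53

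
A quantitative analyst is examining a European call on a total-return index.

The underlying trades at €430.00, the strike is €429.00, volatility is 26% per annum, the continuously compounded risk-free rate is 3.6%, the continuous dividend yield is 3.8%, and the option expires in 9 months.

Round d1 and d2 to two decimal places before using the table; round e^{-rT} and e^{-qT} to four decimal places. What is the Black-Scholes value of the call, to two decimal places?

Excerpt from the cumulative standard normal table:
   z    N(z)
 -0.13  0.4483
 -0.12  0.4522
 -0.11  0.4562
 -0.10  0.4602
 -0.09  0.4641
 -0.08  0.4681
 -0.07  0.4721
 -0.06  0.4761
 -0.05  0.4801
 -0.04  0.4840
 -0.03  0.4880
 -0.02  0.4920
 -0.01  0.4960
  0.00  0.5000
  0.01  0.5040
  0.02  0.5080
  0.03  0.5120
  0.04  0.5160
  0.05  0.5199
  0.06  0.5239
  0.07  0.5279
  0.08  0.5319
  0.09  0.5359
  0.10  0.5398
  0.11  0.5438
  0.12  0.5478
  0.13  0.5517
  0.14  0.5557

σ√T = 0.26 × 0.8660 = 0.2252
d₁ = [ln(430/429) + (0.036 − 0.038 + ½·0.26²)·0.75] / (σ√T) = (0.0023 + 0.0239) / 0.2252 = 0.1163 ≈ 0.12
d₂ = 0.1163 − 0.2252 = -0.1089 ≈ -0.11
e^(−qT) = e^(−0.038·0.75) = 0.9719;  e^(−rT) = e^(−0.036·0.75) = 0.9734
C = 430·0.9719·N(0.12) − 429·0.9734·N(-0.11) = 430·0.9719·0.5478 − 429·0.9734·0.4562 = 228.9349 − 190.5039 = 38.4310

€38.43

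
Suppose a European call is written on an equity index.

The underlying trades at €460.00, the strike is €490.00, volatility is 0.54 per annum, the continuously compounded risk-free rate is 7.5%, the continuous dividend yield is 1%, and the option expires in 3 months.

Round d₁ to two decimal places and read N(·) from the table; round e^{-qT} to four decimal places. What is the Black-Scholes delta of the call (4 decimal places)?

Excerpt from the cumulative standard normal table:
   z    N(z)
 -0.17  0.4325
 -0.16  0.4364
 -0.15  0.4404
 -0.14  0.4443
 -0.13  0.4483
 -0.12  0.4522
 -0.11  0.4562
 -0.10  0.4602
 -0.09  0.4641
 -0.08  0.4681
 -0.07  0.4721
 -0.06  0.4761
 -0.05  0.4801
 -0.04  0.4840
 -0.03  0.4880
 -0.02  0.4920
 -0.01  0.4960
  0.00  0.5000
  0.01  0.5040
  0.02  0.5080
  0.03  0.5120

σ√T = 0.54·√0.25 = 0.2700
d₁ = [ln(460/490) + (0.075 − 0.01 + ½·0.54²)·0.25] / (σ√T) = (-0.0632 + 0.0527) / 0.2700 = -0.0388 → -0.04
N(d₁) = N(-0.04) = 0.4840
Δ_call = e^(−qT)·N(d₁) = 0.9975·0.4840 = 0.4828

0.4828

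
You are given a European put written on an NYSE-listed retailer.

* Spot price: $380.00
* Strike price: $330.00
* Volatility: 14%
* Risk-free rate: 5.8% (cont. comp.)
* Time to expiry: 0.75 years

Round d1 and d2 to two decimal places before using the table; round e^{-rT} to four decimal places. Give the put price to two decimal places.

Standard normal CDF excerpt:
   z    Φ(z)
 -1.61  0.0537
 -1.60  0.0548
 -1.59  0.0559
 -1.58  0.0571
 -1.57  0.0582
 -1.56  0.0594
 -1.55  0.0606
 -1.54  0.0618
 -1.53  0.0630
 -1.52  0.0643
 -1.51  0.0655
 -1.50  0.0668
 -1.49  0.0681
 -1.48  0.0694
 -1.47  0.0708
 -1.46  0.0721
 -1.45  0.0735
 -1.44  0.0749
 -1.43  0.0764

σ√T = 0.14·√0.75 = 0.1212
d₁ = [ln(380/330) + (0.058 + ½·0.14²)·0.75] / (σ√T) = (0.1411 + 0.0508) / 0.1212 = 1.5830 ≈ 1.58
d₂ = 1.5830 − 0.1212 = 1.4618 ≈ 1.46
exp(−rT) = exp(−0.058·0.75) = 0.9574
P = 330·0.9574·N(-1.46) − 380·N(-1.58) = 330·0.9574·0.0721 − 380·0.0571 = 22.7794 − 21.6980 = 1.0814

$1.08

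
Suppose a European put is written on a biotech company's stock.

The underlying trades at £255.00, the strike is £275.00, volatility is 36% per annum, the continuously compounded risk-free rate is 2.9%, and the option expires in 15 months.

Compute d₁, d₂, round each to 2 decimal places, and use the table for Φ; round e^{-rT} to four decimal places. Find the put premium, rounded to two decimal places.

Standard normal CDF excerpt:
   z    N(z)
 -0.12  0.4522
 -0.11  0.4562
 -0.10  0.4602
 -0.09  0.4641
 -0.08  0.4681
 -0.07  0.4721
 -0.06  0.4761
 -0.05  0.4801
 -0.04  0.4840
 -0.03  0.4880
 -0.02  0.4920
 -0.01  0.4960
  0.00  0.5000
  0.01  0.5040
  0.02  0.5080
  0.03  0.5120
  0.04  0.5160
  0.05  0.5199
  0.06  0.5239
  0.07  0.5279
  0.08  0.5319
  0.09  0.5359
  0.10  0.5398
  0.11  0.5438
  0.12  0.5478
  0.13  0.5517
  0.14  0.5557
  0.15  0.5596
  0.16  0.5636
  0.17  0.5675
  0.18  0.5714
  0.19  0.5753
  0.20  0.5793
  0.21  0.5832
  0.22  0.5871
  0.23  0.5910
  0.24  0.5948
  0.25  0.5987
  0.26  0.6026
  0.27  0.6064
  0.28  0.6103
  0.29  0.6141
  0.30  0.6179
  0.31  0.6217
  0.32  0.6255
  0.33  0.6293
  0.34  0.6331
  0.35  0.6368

£46.52

σ√T = 0.36·√1.25 = 0.4025
ln(S/K) + (r + σ²/2)T = ln(255/275) + (0.029 + 0.36²/2)·1.25 = -0.0755 + 0.1172 = 0.0417
d₁ = 0.0417 / 0.4025 = 0.1037 which rounds to 0.10
d₂ = d₁ − σ√T = 0.1037 − 0.4025 = -0.2988 which rounds to -0.30
e^(−rT) = e^(−0.029·1.25) = 0.9644
P = 275·0.9644·N(0.30) − 255·N(-0.10) = 275·0.9644·0.6179 − 255·0.4602 = 163.8733 − 117.3510 = 46.5223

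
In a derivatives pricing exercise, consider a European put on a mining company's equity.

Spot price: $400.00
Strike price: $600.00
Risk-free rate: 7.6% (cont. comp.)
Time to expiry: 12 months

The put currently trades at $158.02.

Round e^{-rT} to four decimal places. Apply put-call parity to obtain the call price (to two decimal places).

exp(−rT) = exp(−0.076·1) = 0.9268
Put-call parity: C − P = S − K·e^(−rT) = 400 − 600·0.9268 = 400 − 556.0800 = -156.0800
C = P + (C − P) = 158.02 + (-156.0800) = 1.9400

$1.94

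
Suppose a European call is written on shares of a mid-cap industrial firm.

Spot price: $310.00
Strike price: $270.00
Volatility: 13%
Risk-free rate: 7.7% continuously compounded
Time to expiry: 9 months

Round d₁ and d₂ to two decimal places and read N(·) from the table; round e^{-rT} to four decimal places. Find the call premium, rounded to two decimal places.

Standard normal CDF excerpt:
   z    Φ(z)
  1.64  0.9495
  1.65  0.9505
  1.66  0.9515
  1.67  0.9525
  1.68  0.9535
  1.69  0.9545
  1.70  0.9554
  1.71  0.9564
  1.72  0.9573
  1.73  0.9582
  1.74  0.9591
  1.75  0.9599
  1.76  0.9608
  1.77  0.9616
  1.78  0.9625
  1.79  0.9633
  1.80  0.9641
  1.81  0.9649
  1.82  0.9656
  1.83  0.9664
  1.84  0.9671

σ√T = 0.13 × 0.8660 = 0.1126
ln(S/K) + (r + σ²/2)T = ln(310/270) + (0.077 + 0.13²/2)·0.75 = 0.1382 + 0.0641 = 0.2022
d₁ = 0.2022 / 0.1126 = 1.7963 which rounds to 1.80
d₂ = d₁ − σ√T = 1.7963 − 0.1126 = 1.6838 which rounds to 1.68
e^(−rT) = e^(−0.077·0.75) = 0.9439
N(d₁) = N(1.80) = 0.9641;  N(d₂) = N(1.68) = 0.9535
C = 310·0.9641 − 270·0.9439·0.9535 = 298.8710 − 243.0023 = 55.8687

$55.87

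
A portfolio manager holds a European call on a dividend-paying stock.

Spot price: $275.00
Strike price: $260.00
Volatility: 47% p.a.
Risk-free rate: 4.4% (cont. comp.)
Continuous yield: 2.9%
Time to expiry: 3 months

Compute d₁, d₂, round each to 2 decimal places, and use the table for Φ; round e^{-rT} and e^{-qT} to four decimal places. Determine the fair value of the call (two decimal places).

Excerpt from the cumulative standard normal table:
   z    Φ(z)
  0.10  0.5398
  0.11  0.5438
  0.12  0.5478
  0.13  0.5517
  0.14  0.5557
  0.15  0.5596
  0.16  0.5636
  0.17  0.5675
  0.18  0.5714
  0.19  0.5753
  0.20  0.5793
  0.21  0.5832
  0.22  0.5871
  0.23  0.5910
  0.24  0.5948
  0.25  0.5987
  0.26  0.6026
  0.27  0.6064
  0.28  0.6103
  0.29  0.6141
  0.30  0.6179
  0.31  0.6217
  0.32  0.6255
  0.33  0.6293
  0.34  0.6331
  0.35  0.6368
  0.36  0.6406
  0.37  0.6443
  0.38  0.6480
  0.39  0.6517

T = 0.25;  σ√T = 0.2350
d₁ = [ln(275/260) + (0.044 − 0.029 + 0.47²/2)·0.25] / 0.2350 = [0.0561 + 0.0314] / 0.2350 = 0.3721 which rounds to 0.37
d₂ = d₁ − σ√T = 0.3721 − 0.2350 = 0.1371 which rounds to 0.14
exp(−qT) = exp(−0.029·0.25) = 0.9928;  exp(−rT) = exp(−0.044·0.25) = 0.9891
C = 275·0.9928·N(0.37) − 260·0.9891·N(0.14) = 275·0.9928·0.6443 − 260·0.9891·0.5557 = 175.9068 − 142.9071 = 32.9996

$33.00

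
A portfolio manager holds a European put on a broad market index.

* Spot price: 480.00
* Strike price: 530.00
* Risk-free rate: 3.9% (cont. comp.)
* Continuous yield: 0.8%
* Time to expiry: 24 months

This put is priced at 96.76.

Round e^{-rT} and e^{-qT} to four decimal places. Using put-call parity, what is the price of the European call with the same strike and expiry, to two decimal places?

78.88

e^(−qT) = e^(−0.008·2) = 0.9841;  e^(−rT) = e^(−0.039·2) = 0.9250
Put-call parity: C − P = S·e^(−qT) − K·e^(−rT) = 480·0.9841 − 530·0.9250 = 472.3680 − 490.2500 = -17.8820
C = P + (C − P) = 96.76 + (-17.8820) = 78.8780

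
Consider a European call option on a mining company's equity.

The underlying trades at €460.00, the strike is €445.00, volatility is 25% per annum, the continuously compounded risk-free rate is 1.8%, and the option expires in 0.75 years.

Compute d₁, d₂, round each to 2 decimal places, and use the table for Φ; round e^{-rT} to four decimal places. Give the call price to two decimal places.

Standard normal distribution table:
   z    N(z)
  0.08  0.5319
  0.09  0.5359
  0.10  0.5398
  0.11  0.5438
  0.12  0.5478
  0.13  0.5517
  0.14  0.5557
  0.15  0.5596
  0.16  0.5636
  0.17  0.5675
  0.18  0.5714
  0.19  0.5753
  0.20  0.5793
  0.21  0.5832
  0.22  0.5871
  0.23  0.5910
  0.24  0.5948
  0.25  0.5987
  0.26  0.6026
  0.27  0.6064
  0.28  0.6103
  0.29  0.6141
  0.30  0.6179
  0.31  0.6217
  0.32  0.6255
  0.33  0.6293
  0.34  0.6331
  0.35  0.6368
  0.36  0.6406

€48.98

σ√T = 0.25·√0.75 = 0.2165
d₁ = [ln(460/445) + (0.018 + 0.25²/2)·0.75] / 0.2165 = [0.0332 + 0.0369] / 0.2165 = 0.3237 ≈ 0.32
d₂ = d₁ − σ√T = 0.3237 − 0.2165 = 0.1072 ≈ 0.11
exp(−rT) = exp(−0.018·0.75) = 0.9866
N(d₁) = N(0.32) = 0.6255;  N(d₂) = N(0.11) = 0.5438
C = 460·0.6255 − 445·0.9866·0.5438 = 287.7300 − 238.7483 = 48.9817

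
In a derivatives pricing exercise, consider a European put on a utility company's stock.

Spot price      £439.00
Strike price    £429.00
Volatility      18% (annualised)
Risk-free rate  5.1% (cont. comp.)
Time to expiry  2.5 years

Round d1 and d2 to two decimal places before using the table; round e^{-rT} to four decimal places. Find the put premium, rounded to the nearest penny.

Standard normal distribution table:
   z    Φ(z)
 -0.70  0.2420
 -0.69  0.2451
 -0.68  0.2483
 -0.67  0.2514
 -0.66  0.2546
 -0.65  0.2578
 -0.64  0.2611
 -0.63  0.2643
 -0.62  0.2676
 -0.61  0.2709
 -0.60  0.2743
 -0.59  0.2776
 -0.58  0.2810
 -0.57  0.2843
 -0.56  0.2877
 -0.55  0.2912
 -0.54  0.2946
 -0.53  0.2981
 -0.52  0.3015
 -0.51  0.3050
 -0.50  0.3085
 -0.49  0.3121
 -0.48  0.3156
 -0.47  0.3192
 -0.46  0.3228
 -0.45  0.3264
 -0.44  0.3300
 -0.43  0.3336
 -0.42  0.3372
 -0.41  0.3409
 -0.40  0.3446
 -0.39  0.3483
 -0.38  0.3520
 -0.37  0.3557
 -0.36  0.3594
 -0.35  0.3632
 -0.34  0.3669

£21.17

σ√T = 0.18 × 1.5811 = 0.2846
d₁ = [ln(439/429) + (0.051 + ½·0.18²)·2.5] / (σ√T) = (0.0230 + 0.1680) / 0.2846 = 0.6713 ≈ 0.67
d₂ = 0.6713 − 0.2846 = 0.3866 ≈ 0.39
exp(−rT) = exp(−0.051·2.5) = 0.8803
N(−d₂) = N(-0.39) = 0.3483;  N(−d₁) = N(-0.67) = 0.2514
P = 429·0.8803·0.3483 − 439·0.2514 = 131.5350 − 110.3646 = 21.1704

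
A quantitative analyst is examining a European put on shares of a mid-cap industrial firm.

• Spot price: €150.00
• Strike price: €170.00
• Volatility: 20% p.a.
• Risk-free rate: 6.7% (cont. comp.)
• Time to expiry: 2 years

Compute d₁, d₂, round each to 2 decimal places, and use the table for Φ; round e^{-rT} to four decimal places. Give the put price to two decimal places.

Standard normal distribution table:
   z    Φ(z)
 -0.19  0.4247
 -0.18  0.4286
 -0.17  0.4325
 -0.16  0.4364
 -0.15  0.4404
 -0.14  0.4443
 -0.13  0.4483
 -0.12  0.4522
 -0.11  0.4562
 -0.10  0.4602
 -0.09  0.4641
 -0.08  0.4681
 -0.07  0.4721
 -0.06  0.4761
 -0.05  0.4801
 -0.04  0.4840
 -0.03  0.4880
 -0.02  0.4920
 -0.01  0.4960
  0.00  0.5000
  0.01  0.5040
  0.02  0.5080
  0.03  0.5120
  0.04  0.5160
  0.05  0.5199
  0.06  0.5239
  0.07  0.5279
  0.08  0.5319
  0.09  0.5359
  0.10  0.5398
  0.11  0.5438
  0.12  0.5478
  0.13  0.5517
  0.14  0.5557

€15.98

σ√T = 0.2·√2 = 0.2828
ln(S/K) + (r + σ²/2)T = ln(150/170) + (0.067 + 0.2²/2)·2 = -0.1252 + 0.1740 = 0.0488
d₁ = 0.0488 / 0.2828 = 0.1727 ≈ 0.17
d₂ = d₁ − σ√T = 0.1727 − 0.2828 = -0.1102 ≈ -0.11
exp(−rT) = exp(−0.067·2) = 0.8746
N(−d₂) = N(0.11) = 0.5438;  N(−d₁) = N(-0.17) = 0.4325
P = 170·0.8746·0.5438 − 150·0.4325 = 80.8533 − 64.8750 = 15.9783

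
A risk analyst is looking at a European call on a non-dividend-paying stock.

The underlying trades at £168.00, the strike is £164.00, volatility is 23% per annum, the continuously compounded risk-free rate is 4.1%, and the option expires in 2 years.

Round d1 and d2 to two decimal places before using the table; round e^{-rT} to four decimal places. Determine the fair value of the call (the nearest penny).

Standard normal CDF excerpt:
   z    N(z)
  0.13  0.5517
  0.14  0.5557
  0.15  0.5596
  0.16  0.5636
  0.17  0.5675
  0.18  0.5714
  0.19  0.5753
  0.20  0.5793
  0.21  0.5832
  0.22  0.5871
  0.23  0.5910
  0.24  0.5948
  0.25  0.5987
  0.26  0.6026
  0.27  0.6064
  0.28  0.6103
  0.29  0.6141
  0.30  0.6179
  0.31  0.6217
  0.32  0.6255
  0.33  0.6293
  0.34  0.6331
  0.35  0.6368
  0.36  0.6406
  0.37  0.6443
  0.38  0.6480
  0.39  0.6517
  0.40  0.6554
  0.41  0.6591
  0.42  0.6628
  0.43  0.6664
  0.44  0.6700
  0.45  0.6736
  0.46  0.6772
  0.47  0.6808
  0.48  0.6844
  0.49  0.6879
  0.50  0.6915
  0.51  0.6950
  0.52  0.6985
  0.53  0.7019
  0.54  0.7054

£30.41

σ√T = 0.23 × 1.4142 = 0.3253
d₁ = [ln(168/164) + (0.041 + 0.23²/2)·2] / 0.3253 = [0.0241 + 0.1349] / 0.3253 = 0.4888 ⇒ 0.49
d₂ = d₁ − σ√T = 0.4888 − 0.3253 = 0.1635 ⇒ 0.16
exp(−rT) = exp(−0.041·2) = 0.9213
C = 168·N(0.49) − 164·0.9213·N(0.16) = 168·0.6879 − 164·0.9213·0.5636 = 115.5672 − 85.1561 = 30.4111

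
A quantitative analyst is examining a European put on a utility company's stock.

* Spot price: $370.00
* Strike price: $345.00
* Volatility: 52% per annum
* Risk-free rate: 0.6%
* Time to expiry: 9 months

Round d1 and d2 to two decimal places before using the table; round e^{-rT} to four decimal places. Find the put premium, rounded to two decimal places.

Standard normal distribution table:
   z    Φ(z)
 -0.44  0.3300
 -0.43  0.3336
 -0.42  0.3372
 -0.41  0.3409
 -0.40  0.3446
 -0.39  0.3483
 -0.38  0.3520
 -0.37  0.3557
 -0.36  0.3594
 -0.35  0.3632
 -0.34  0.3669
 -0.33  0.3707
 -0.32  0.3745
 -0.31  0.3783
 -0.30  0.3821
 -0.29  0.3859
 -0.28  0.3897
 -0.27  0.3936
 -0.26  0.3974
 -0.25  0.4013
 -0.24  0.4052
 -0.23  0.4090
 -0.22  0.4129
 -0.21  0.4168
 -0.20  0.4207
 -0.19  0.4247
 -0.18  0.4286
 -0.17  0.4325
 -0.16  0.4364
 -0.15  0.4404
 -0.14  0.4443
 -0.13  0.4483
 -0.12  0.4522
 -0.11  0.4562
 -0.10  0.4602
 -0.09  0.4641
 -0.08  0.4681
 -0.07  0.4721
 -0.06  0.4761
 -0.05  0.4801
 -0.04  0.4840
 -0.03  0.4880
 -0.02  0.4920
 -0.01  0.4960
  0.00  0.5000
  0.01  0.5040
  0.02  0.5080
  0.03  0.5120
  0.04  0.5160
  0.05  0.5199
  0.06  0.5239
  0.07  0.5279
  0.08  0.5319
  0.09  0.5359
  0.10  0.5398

$51.06

σ√T = 0.52 × 0.8660 = 0.4503
d₁ = [ln(370/345) + (0.006 + 0.52²/2)·0.75] / 0.4503 = [0.0700 + 0.1059] / 0.4503 = 0.3905 → 0.39
d₂ = d₁ − σ√T = 0.3905 − 0.4503 = -0.0598 → -0.06
exp(−rT) = exp(−0.006·0.75) = 0.9955
N(−d₂) = N(0.06) = 0.5239;  N(−d₁) = N(-0.39) = 0.3483
P = 345·0.9955·0.5239 − 370·0.3483 = 179.9321 − 128.8710 = 51.0611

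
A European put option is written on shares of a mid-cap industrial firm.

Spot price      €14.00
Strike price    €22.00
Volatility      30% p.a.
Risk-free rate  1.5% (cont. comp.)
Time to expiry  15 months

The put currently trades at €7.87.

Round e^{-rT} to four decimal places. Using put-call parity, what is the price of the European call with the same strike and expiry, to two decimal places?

e^(−rT) = e^(−0.015·1.25) = 0.9814
Put-call parity: C − P = S − K·e^(−rT) = 14 − 22·0.9814 = 14 − 21.5908 = -7.5908
C = P + (C − P) = 7.87 + (-7.5908) = 0.2792

€0.28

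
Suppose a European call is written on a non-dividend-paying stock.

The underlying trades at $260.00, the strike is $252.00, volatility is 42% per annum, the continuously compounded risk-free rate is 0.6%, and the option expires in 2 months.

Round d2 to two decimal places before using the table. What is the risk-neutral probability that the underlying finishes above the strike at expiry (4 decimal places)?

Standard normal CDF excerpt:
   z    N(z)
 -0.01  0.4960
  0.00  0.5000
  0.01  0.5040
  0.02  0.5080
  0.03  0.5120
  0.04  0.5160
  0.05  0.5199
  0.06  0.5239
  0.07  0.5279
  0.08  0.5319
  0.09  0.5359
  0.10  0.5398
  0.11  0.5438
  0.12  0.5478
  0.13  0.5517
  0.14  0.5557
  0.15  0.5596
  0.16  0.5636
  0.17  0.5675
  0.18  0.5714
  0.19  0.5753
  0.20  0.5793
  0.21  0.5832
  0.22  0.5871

0.5398

T = 0.1667;  σ√T = 0.1715
d₁ = [ln(260/252) + (0.006 + ½·0.42²)·0.1667] / (σ√T) = (0.0313 + 0.0157) / 0.1715 = 0.2738 ⇒ 0.27
d₂ = 0.2738 − 0.1715 = 0.1024 ⇒ 0.10
Risk-neutral Pr[S_T > K] = N(d₂) = N(0.10) = 0.5398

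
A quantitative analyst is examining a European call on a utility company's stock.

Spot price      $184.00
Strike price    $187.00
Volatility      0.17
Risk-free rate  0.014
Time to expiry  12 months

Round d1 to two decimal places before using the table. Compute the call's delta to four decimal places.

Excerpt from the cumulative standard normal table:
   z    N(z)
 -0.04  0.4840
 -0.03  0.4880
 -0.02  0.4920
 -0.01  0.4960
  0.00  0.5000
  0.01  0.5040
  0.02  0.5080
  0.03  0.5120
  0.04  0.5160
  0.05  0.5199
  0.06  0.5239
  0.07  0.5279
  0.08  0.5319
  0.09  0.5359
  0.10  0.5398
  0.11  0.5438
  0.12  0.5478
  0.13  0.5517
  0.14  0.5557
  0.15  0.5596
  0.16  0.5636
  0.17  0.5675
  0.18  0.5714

σ√T = 0.17·√1 = 0.1700
ln(S/K) + (r + σ²/2)T = ln(184/187) + (0.014 + 0.17²/2)·1 = -0.0162 + 0.0285 = 0.0123
d₁ = 0.0123 / 0.1700 = 0.0722 → 0.07
N(d₁) = N(0.07) = 0.5279
Δ_call = N(d₁) = 0.5279

0.5279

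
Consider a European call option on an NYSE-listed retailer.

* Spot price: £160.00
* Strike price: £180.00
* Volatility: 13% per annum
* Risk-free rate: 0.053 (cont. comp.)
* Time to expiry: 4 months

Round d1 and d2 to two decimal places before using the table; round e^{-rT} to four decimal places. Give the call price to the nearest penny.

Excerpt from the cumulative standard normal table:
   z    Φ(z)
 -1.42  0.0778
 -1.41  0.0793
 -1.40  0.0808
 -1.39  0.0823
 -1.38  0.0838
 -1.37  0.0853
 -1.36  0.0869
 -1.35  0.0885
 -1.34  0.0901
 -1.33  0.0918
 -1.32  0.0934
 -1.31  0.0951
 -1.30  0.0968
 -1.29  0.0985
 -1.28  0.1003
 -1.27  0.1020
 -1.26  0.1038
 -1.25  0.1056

£0.40

σ√T = 0.13 × 0.5774 = 0.0751
d₁ = [ln(160/180) + (0.053 + ½·0.13²)·0.3333] / (σ√T) = (-0.1178 + 0.0205) / 0.0751 = -1.2964 which rounds to -1.30
d₂ = -1.2964 − 0.0751 = -1.3714 which rounds to -1.37
exp(−rT) = exp(−0.053·0.3333) = 0.9825
C = 160·N(-1.30) − 180·0.9825·N(-1.37) = 160·0.0968 − 180·0.9825·0.0853 = 15.4880 − 15.0853 = 0.4027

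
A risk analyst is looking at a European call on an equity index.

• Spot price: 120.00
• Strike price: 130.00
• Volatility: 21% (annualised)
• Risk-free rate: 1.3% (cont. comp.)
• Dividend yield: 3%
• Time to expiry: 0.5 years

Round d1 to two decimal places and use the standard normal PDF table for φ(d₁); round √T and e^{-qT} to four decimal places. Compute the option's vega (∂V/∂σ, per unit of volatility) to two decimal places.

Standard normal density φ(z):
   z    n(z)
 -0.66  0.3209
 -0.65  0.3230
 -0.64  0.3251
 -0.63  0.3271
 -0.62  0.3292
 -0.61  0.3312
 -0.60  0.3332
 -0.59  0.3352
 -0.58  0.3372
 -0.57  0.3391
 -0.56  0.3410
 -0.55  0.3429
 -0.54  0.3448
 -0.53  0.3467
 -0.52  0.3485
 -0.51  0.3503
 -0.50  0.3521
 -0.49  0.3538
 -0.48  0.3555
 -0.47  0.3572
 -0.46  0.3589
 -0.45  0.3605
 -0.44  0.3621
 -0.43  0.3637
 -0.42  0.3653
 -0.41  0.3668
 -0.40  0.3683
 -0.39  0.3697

29.13

σ√T = 0.21 × 0.7071 = 0.1485
d₁ = [ln(120/130) + (0.013 − 0.03 + ½·0.21²)·0.5] / (σ√T) = (-0.0800 + 0.0025) / 0.1485 = -0.5220 which rounds to -0.52
√T = √0.5 = 0.7071
φ(d₁) = φ(-0.52) = 0.3485
e^(−qT) = e^(−0.03·0.5) = 0.9851
vega = S·e^(−qT)·φ(d₁)·√T = 120·0.9851·0.3485·0.7071 = 29.1303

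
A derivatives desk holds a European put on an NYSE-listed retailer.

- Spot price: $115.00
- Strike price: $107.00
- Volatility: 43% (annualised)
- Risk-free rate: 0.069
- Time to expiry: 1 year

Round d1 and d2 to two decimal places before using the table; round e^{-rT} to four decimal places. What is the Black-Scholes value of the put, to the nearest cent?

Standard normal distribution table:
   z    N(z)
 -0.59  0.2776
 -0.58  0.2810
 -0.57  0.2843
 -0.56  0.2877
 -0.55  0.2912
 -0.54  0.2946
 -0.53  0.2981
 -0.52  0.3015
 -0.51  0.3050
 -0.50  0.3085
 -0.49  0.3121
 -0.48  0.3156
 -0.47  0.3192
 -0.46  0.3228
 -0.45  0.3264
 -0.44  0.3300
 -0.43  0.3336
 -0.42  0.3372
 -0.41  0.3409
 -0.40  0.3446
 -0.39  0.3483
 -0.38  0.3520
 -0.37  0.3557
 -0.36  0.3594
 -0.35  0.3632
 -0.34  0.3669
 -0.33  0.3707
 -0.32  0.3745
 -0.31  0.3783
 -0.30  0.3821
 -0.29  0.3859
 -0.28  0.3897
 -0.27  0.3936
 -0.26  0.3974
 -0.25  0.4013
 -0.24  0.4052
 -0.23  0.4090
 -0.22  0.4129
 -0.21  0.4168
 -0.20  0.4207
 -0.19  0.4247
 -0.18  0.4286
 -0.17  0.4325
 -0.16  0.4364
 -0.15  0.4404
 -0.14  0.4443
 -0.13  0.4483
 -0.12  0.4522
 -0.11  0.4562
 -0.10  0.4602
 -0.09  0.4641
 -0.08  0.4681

σ√T = 0.43·√1 = 0.4300
ln(S/K) + (r + σ²/2)T = ln(115/107) + (0.069 + 0.43²/2)·1 = 0.0721 + 0.1614 = 0.2336
d₁ = 0.2336 / 0.4300 = 0.5431 ≈ 0.54
d₂ = d₁ − σ√T = 0.5431 − 0.4300 = 0.1131 ≈ 0.11
exp(−rT) = exp(−0.069·1) = 0.9333
P = 107·0.9333·N(-0.11) − 115·N(-0.54) = 107·0.9333·0.4562 − 115·0.2946 = 45.5575 − 33.8790 = 11.6785

$11.68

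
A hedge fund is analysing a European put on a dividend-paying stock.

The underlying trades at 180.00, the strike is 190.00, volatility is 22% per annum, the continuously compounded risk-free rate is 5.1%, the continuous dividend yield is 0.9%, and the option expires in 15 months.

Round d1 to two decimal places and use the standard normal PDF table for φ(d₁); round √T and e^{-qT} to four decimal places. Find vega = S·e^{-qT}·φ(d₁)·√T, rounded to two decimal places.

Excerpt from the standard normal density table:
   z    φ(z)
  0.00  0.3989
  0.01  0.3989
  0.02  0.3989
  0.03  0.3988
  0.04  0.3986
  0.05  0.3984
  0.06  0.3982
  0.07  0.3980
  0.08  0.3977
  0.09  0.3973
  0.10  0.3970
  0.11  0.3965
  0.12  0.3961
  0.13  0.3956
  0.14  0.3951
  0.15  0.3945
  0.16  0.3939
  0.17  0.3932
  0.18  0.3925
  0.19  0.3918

σ√T = 0.22·√1.25 = 0.2460
d₁ = [ln(180/190) + (0.051 − 0.009 + ½·0.22²)·1.25] / (σ√T) = (-0.0541 + 0.0827) / 0.2460 = 0.1166 ⇒ 0.12
√T = √1.25 = 1.1180
φ(d₁) = φ(0.12) = 0.3961
exp(−qT) = exp(−0.009·1.25) = 0.9888
vega = S·exp(−qT)·φ(d₁)·√T = 180·0.9888·0.3961·1.1180 = 78.8184

78.82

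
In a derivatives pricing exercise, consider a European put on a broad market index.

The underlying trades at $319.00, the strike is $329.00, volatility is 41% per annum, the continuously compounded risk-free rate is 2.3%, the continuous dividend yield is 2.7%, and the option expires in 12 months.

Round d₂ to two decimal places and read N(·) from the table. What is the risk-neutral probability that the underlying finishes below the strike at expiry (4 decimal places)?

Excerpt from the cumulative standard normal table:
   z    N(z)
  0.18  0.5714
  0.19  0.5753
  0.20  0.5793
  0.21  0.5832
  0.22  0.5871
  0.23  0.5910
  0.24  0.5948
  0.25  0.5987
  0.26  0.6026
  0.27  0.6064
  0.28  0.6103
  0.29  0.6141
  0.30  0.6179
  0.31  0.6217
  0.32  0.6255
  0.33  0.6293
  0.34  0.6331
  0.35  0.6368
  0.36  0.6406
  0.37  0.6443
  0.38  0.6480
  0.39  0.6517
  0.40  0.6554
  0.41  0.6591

T = 1;  σ√T = 0.4100
d₁ = [ln(319/329) + (0.023 − 0.027 + 0.41²/2)·1] / 0.4100 = [-0.0309 + 0.0800] / 0.4100 = 0.1200 which rounds to 0.12
d₂ = d₁ − σ√T = 0.1200 − 0.4100 = -0.2900 which rounds to -0.29
Risk-neutral Pr[S_T < K] = N(−d₂) = N(0.29) = 0.6141

0.6141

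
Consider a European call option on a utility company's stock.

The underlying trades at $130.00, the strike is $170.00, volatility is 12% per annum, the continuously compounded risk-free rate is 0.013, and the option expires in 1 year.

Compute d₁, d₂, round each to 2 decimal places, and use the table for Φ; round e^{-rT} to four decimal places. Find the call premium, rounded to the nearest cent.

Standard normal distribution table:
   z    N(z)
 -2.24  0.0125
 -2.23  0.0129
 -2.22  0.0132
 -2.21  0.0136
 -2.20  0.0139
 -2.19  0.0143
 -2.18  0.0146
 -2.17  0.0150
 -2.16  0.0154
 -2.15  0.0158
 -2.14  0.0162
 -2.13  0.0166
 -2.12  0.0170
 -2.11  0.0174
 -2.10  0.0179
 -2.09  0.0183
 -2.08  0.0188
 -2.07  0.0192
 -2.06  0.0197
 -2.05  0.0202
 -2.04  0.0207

$0.10

T = 1;  σ√T = 0.1200
d₁ = [ln(130/170) + (0.013 + 0.12²/2)·1] / 0.1200 = [-0.2683 + 0.0202] / 0.1200 = -2.0672 ⇒ -2.07
d₂ = d₁ − σ√T = -2.0672 − 0.1200 = -2.1872 ⇒ -2.19
e^(−rT) = e^(−0.013·1) = 0.9871
C = 130·N(-2.07) − 170·0.9871·N(-2.19) = 130·0.0192 − 170·0.9871·0.0143 = 2.4960 − 2.3996 = 0.0964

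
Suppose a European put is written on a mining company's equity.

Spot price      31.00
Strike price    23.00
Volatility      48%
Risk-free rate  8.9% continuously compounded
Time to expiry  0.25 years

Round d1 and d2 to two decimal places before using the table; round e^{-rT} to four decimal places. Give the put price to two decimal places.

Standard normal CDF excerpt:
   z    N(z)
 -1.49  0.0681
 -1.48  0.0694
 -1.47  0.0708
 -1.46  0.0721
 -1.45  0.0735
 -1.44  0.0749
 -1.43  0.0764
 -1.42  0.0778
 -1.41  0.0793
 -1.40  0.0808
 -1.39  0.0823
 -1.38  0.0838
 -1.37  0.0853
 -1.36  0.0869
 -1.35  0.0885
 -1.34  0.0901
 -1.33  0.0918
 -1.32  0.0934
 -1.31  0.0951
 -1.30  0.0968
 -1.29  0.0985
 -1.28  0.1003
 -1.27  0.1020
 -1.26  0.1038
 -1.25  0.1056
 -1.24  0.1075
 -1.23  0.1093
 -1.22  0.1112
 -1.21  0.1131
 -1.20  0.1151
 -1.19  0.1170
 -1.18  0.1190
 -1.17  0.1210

T = 0.25;  σ√T = 0.2400
d₁ = [ln(31/23) + (0.089 + 0.48²/2)·0.25] / 0.2400 = [0.2985 + 0.0510] / 0.2400 = 1.4564 → 1.46
d₂ = d₁ − σ√T = 1.4564 − 0.2400 = 1.2164 → 1.22
exp(−rT) = exp(−0.089·0.25) = 0.9780
N(−d₂) = N(-1.22) = 0.1112;  N(−d₁) = N(-1.46) = 0.0721
P = 23·0.9780·0.1112 − 31·0.0721 = 2.5013 − 2.2351 = 0.2662

0.27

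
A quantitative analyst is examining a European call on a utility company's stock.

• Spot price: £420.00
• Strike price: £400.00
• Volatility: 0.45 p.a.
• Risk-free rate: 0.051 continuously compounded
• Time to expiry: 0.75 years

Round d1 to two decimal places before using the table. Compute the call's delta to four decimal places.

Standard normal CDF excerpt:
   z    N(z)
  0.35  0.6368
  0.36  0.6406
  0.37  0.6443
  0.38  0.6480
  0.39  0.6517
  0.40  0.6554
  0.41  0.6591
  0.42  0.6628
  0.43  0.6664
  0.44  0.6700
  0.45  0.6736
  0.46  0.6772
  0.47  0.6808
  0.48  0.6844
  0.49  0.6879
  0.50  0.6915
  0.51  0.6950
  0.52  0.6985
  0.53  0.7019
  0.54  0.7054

0.6628

σ√T = 0.45 × 0.8660 = 0.3897
ln(S/K) + (r + σ²/2)T = ln(420/400) + (0.051 + 0.45²/2)·0.75 = 0.0488 + 0.1142 = 0.1630
d₁ = 0.1630 / 0.3897 = 0.4182 ⇒ 0.42
N(d₁) = N(0.42) = 0.6628
Δ_call = N(d₁) = 0.6628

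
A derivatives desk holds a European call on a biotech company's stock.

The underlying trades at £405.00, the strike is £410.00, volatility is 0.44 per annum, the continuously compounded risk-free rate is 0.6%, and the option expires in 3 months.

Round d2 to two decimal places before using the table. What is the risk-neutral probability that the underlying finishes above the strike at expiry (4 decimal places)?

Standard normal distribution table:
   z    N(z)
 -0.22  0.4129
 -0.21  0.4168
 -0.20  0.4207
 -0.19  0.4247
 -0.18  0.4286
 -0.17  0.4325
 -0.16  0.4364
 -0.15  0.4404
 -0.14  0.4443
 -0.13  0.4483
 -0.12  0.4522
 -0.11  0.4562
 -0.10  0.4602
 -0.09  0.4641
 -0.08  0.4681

0.4364

σ√T = 0.44 × 0.5000 = 0.2200
d₁ = [ln(405/410) + (0.006 + 0.44²/2)·0.25] / 0.2200 = [-0.0123 + 0.0257] / 0.2200 = 0.0610 → 0.06
d₂ = d₁ − σ√T = 0.0610 − 0.2200 = -0.1590 → -0.16
Pr(exercise) under Q = N(d₂) = 0.4364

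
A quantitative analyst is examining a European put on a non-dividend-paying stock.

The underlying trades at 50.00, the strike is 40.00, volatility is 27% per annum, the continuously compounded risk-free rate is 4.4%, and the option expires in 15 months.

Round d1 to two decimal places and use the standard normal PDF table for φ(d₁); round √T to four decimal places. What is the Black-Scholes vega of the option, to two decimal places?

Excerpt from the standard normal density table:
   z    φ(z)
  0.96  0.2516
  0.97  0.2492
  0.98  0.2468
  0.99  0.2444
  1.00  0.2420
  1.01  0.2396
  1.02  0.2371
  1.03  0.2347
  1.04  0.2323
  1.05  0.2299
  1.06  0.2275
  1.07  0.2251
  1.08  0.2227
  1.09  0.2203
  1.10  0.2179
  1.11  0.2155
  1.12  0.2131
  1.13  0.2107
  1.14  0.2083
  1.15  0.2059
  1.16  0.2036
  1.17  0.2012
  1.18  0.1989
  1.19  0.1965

12.58

σ√T = 0.27·√1.25 = 0.3019
d₁ = [ln(50/40) + (0.044 + 0.27²/2)·1.25] / 0.3019 = [0.2231 + 0.1006] / 0.3019 = 1.0723 which rounds to 1.07
√T = √1.25 = 1.1180
φ(d₁) = φ(1.07) = 0.2251
vega = S·φ(d₁)·√T = 50·0.2251·1.1180 = 12.5831
(The call has the same vega.)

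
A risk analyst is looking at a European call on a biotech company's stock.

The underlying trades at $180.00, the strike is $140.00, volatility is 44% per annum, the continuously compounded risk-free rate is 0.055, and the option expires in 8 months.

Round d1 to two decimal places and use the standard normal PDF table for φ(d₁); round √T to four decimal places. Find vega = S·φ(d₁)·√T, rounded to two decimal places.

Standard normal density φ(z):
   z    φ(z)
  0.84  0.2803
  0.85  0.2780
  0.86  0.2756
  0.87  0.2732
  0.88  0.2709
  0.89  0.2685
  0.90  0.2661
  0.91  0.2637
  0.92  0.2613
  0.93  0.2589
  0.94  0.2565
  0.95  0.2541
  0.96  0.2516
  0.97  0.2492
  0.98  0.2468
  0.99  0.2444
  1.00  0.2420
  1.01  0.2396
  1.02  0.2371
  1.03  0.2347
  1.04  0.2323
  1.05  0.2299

T = 0.6667;  σ√T = 0.3593
ln(S/K) + (r + σ²/2)T = ln(180/140) + (0.055 + 0.44²/2)·0.6667 = 0.2513 + 0.1012 = 0.3525
d₁ = 0.3525 / 0.3593 = 0.9812 ≈ 0.98
√T = √0.6667 = 0.8165
φ(d₁) = φ(0.98) = 0.2468
vega = S·φ(d₁)·√T = 180·0.2468·0.8165 = 36.2722

36.27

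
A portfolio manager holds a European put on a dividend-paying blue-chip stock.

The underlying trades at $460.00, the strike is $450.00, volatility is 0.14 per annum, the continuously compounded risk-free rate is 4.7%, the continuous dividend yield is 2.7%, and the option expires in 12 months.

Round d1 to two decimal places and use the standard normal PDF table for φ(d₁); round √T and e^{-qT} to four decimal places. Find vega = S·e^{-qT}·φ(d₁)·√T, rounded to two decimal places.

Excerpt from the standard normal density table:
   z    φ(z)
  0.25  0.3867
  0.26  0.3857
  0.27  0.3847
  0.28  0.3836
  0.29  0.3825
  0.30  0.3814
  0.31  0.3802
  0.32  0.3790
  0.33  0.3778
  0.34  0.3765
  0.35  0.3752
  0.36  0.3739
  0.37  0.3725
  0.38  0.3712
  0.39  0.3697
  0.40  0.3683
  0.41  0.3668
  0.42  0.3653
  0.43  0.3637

σ√T = 0.14·√1 = 0.1400
ln(S/K) + (r − q + σ²/2)T = ln(460/450) + (0.047 − 0.027 + 0.14²/2)·1 = 0.0220 + 0.0298 = 0.0518
d₁ = 0.0518 / 0.1400 = 0.3698 → 0.37
√T = √1 = 1.0000
φ(d₁) = φ(0.37) = 0.3725
e^(−qT) = e^(−0.027·1) = 0.9734
vega = S·e^(−qT)·φ(d₁)·√T = 460·0.9734·0.3725·1.0000 = 166.7921

166.79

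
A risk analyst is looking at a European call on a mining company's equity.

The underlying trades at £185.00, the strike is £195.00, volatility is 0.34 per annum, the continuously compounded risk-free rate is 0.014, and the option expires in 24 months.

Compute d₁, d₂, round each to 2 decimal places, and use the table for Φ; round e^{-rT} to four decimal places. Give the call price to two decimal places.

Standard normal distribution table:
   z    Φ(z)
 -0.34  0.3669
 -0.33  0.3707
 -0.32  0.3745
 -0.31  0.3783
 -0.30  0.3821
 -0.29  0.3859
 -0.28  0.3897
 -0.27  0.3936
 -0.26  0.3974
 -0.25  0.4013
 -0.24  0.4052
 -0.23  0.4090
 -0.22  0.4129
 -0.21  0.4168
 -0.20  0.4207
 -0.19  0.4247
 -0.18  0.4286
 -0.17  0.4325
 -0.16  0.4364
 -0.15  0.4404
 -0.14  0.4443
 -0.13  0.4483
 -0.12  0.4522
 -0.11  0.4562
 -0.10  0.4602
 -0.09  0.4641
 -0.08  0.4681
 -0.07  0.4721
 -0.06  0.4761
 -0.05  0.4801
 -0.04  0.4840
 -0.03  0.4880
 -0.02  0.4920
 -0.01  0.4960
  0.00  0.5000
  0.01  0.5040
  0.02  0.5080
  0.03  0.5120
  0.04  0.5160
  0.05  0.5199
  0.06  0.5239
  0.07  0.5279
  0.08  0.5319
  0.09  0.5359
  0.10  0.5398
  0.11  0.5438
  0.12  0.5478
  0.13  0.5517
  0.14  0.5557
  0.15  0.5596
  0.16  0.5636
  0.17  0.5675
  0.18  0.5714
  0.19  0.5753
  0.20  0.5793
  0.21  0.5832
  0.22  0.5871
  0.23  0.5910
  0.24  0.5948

£33.26

T = 2;  σ√T = 0.4808
d₁ = [ln(185/195) + (0.014 + 0.34²/2)·2] / 0.4808 = [-0.0526 + 0.1436] / 0.4808 = 0.1892 ≈ 0.19
d₂ = d₁ − σ√T = 0.1892 − 0.4808 = -0.2917 ≈ -0.29
e^(−rT) = e^(−0.014·2) = 0.9724
N(d₁) = N(0.19) = 0.5753;  N(d₂) = N(-0.29) = 0.3859
C = 185·0.5753 − 195·0.9724·0.3859 = 106.4305 − 73.1736 = 33.2569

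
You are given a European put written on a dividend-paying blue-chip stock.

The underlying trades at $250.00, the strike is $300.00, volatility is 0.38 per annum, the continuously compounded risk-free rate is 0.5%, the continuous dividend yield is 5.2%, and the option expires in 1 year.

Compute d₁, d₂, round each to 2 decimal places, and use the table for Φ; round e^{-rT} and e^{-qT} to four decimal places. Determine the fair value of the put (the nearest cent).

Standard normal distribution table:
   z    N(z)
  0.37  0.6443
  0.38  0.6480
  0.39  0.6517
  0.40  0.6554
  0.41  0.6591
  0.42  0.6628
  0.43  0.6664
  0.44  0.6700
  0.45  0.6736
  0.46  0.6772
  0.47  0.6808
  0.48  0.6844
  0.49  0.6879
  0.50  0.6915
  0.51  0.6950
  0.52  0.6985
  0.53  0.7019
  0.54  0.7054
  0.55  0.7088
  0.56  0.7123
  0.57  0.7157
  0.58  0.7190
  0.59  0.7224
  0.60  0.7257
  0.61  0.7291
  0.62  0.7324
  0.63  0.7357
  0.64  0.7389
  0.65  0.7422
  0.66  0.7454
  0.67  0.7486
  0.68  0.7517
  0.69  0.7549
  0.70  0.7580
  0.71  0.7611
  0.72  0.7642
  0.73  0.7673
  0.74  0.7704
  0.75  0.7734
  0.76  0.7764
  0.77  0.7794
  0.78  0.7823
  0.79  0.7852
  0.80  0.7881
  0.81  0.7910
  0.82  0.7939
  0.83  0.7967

$77.96

σ√T = 0.38 × 1.0000 = 0.3800
d₁ = [ln(250/300) + (0.005 − 0.052 + 0.38²/2)·1] / 0.3800 = [-0.1823 + 0.0252] / 0.3800 = -0.4135 → -0.41
d₂ = d₁ − σ√T = -0.4135 − 0.3800 = -0.7935 → -0.79
exp(−qT) = exp(−0.052·1) = 0.9493;  exp(−rT) = exp(−0.005·1) = 0.9950
P = 300·0.9950·N(0.79) − 250·0.9493·N(0.41) = 300·0.9950·0.7852 − 250·0.9493·0.6591 = 234.3822 − 156.4209 = 77.9613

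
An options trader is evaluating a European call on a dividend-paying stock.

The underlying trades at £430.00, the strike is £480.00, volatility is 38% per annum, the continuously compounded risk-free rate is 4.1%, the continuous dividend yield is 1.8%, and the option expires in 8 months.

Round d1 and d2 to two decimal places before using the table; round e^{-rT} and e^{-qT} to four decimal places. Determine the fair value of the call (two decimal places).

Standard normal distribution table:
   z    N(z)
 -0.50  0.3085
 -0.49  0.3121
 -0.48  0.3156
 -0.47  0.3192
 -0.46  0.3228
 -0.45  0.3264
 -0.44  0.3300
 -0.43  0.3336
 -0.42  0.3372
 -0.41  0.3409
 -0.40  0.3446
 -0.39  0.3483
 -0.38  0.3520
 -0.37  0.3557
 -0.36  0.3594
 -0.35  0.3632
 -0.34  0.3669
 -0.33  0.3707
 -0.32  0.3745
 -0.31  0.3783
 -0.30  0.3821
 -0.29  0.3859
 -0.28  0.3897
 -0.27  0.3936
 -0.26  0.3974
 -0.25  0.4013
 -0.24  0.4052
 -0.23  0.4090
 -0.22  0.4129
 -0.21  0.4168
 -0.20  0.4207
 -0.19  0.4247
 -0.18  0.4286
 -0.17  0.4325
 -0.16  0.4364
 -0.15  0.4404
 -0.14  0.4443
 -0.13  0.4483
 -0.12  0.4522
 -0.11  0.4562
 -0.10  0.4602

£36.36

T = 0.6667;  σ√T = 0.3103
d₁ = [ln(430/480) + (0.041 − 0.018 + ½·0.38²)·0.6667] / (σ√T) = (-0.1100 + 0.0635) / 0.3103 = -0.1500 → -0.15
d₂ = -0.1500 − 0.3103 = -0.4602 → -0.46
exp(−qT) = exp(−0.018·0.6667) = 0.9881;  exp(−rT) = exp(−0.041·0.6667) = 0.9730
N(d₁) = N(-0.15) = 0.4404;  N(d₂) = N(-0.46) = 0.3228
C = 430·0.9881·0.4404 − 480·0.9730·0.3228 = 187.1185 − 150.7605 = 36.3580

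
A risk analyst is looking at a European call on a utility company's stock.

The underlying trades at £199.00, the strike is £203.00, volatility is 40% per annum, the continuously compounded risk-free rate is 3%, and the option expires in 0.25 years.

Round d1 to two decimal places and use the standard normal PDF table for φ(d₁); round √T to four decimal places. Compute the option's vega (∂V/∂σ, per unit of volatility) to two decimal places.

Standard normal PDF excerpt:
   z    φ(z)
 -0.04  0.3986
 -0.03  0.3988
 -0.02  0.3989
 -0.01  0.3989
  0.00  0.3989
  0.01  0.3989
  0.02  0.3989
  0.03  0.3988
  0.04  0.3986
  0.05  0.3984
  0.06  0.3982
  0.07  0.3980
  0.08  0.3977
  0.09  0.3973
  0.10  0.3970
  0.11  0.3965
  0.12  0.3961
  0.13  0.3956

σ√T = 0.4·√0.25 = 0.2000
d₁ = [ln(199/203) + (0.03 + ½·0.4²)·0.25] / (σ√T) = (-0.0199 + 0.0275) / 0.2000 = 0.0380 → 0.04
√T = √0.25 = 0.5000
φ(d₁) = φ(0.04) = 0.3986
vega = S·φ(d₁)·√T = 199·0.3986·0.5000 = 39.6607

39.66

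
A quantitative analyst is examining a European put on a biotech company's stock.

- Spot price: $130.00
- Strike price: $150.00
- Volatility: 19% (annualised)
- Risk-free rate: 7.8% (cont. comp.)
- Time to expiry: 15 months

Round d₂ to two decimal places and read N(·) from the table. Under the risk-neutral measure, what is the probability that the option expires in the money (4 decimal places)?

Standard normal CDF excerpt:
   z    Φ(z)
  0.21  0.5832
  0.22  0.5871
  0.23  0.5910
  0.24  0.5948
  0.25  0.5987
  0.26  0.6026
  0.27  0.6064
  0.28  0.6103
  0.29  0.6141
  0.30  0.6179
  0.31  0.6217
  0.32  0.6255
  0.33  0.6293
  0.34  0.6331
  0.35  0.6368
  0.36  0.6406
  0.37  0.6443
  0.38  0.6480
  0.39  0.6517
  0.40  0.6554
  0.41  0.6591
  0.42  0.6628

σ√T = 0.19·√1.25 = 0.2124
d₁ = [ln(130/150) + (0.078 + ½·0.19²)·1.25] / (σ√T) = (-0.1431 + 0.1201) / 0.2124 = -0.1085 which rounds to -0.11
d₂ = -0.1085 − 0.2124 = -0.3209 which rounds to -0.32
Pr(exercise) under Q = N(−d₂) = N(0.32) = 0.6255

0.6255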